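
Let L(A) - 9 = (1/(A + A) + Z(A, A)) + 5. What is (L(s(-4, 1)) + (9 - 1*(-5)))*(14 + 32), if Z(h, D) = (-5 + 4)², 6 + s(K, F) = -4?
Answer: 13317/10 ≈ 1331.7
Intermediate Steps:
s(K, F) = -10 (s(K, F) = -6 - 4 = -10)
Z(h, D) = 1 (Z(h, D) = (-1)² = 1)
L(A) = 15 + 1/(2*A) (L(A) = 9 + ((1/(A + A) + 1) + 5) = 9 + ((1/(2*A) + 1) + 5) = 9 + ((1 + 1/(2*A)) + 5) = 9 + (6 + 1/(2*A)) = 15 + 1/(2*A))
(L(s(-4, 1)) + (9 - 1*(-5)))*(14 + 32) = ((15 + (½)/(-10)) + (9 - 1*(-5)))*(14 + 32) = ((15 + (½)*(-⅒)) + (9 + 5))*46 = ((15 - 1/20) + 14)*46 = (299/20 + 14)*46 = (579/20)*46 = 13317/10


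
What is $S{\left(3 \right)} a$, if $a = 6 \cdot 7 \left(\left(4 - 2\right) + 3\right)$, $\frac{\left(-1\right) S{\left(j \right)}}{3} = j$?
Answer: $-1890$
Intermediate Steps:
$S{\left(j \right)} = - 3 j$
$a = 210$ ($a = 42 \left(2 + 3\right) = 42 \cdot 5 = 210$)
$S{\left(3 \right)} a = \left(-3\right) 3 \cdot 210 = \left(-9\right) 210 = -1890$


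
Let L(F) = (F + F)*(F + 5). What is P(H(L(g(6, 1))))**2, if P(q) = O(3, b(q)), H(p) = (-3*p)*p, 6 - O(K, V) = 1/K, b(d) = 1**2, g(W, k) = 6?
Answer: 289/9 ≈ 32.111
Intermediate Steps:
b(d) = 1
O(K, V) = 6 - 1/K
L(F) = 2*F*(5 + F) (L(F) = (2*F)*(5 + F) = 2*F*(5 + F))
H(p) = -3*p**2
P(q) = 17/3 (P(q) = 6 - 1/3 = 17/3)
P(H(L(g(6, 1))))**2 = (17/3)**2 = 289/9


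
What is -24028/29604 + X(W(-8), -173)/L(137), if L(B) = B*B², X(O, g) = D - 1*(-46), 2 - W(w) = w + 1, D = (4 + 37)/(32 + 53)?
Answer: -1312890743684/1617599602005 ≈ -0.81163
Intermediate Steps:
D = 41/85 ≈ 0.48235
W(w) = 1 - w (W(w) = 2 - (w + 1) = 2 - (1 + w) = 2 + (-1 - w) = 1 - w)
X(O, g) = 3951/85 (X(O, g) = 41/85 - 1*(-46) = 41/85 + 46 = 3951/85)
L(B) = B³
-24028/29604 + X(W(-8), -173)/L(137) = -24028/29604 + 3951/(85*(137³)) = -24028*1/29604 + (3951/85)/2571353 = -6007/7401 + (3951/85)*(1/2571353) = -6007/7401 + 3951/218565005 = -1312890743684/1617599602005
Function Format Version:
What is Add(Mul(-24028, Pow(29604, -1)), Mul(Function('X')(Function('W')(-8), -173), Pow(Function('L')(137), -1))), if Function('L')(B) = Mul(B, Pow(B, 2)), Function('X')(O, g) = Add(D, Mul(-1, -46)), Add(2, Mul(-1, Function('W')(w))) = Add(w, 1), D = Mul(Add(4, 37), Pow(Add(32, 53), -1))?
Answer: Rational(-1312890743684, 1617599602005) ≈ -0.81163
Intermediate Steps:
D = Rational(41, 85) (D = Mul(41, Pow(85, -1)) = Mul(41, Rational(1, 85)) = Rational(41, 85) ≈ 0.48235)
Function('W')(w) = Add(1, Mul(-1, w)) (Function('W')(w) = Add(2, Mul(-1, Add(w, 1))) = Add(2, Mul(-1, Add(1, w))) = Add(2, Add(-1, Mul(-1, w))) = Add(1, Mul(-1, w)))
Function('X')(O, g) = Rational(3951, 85) (Function('X')(O, g) = Add(Rational(41, 85), Mul(-1, -46)) = Add(Rational(41, 85), 46) = Rational(3951, 85))
Function('L')(B) = Pow(B, 3)
Add(Mul(-24028, Pow(29604, -1)), Mul(Function('X')(Function('W')(-8), -173), Pow(Function('L')(137), -1))) = Add(Mul(-24028, Pow(29604, -1)), Mul(Rational(3951, 85), Pow(Pow(137, 3), -1))) = Add(Mul(-24028, Rational(1, 29604)), Mul(Rational(3951, 85), Pow(2571353, -1))) = Add(Rational(-6007, 7401), Mul(Rational(3951, 85), Rational(1, 2571353))) = Add(Rational(-6007, 7401), Rational(3951, 218565005)) = Rational(-1312890743684, 1617599602005)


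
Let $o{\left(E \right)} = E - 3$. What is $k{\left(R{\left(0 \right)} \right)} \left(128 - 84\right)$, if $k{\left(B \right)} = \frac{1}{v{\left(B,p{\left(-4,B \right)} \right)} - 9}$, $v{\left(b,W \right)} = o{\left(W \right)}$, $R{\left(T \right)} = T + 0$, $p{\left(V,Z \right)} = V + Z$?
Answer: $- \frac{11}{4} \approx -2.75$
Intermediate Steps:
$o{\left(E \right)} = -3 + E$
$R{\left(T \right)} = T$
$v{\left(b,W \right)} = -3 + W$
$k{\left(B \right)} = \frac{1}{-16 + B}$ ($k{\left(B \right)} = \frac{1}{\left(-3 + \left(-4 + B\right)\right) - 9} = \frac{1}{\left(-7 + B\right) - 9} = \frac{1}{-16 + B}$)
$k{\left(R{\left(0 \right)} \right)} \left(128 - 84\right) = \frac{128 - 84}{-16 + 0} = \frac{1}{-16} \cdot 44 = \left(- \frac{1}{16}\right) 44 = - \frac{11}{4}$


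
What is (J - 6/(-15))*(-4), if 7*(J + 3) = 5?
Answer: 264/35 ≈ 7.5429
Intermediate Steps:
J = -16/7 (J = -3 + (⅐)*5 = -3 + 5/7 = -16/7 ≈ -2.2857)
(J - 6/(-15))*(-4) = (-16/7 - 6/(-15))*(-4) = (-16/7 - 6*(-1/15))*(-4) = (-16/7 + ⅖)*(-4) = -66/35*(-4) = 264/35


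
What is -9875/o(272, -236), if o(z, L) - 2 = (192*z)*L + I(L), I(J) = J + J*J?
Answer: 9875/12269402 ≈ 0.00080485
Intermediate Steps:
I(J) = J + J²
o(z, L) = 2 + L*(1 + L) + 192*L*z (o(z, L) = 2 + ((192*z)*L + L*(1 + L)) = 2 + (192*L*z + L*(1 + L)) = 2 + (L*(1 + L) + 192*L*z) = 2 + L*(1 + L) + 192*L*z)
-9875/o(272, -236) = -9875/(2 - 236*(1 - 236) + 192*(-236)*272) = -9875/(2 - 236*(-235) - 12324864) = -9875/(2 + 55460 - 12324864) = -9875/(-12269402) = -9875*(-1/12269402) = 9875/12269402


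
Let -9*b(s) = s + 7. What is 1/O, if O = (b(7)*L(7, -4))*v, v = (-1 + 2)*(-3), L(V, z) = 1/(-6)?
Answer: -9/7 ≈ -1.2857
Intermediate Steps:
L(V, z) = -1/6
b(s) = -7/9 - s/9 (b(s) = -(s + 7)/9 = -(7 + s)/9 = -7/9 - s/9)
v = -3 (v = 1*(-3) = -3)
O = -7/9 (O = ((-7/9 - 1/9*7)*(-1/6))*(-3) = ((-7/9 - 7/9)*(-1/6))*(-3) = -14/9*(-1/6)*(-3) = (7/27)*(-3) = -7/9 ≈ -0.77778)
1/O = 1/(-7/9) = -9/7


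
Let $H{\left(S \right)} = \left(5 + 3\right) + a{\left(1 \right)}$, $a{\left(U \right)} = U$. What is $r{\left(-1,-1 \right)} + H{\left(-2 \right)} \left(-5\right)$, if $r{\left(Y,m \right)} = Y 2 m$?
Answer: $-43$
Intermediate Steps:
$r{\left(Y,m \right)} = 2 Y m$
$H{\left(S \right)} = 9$ ($H{\left(S \right)} = \left(5 + 3\right) + 1 = 8 + 1 = 9$)
$r{\left(-1,-1 \right)} + H{\left(-2 \right)} \left(-5\right) = 2 \left(-1\right) \left(-1\right) + 9 \left(-5\right) = 2 - 45 = -43$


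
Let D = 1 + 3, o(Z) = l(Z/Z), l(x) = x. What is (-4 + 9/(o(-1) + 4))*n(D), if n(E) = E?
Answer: -44/5 ≈ -8.8000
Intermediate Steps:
o(Z) = 1 (o(Z) = Z/Z = 1)
D = 4
(-4 + 9/(o(-1) + 4))*n(D) = (-4 + 9/(1 + 4))*4 = (-4 + 9/5)*4 = -11/5*4 = -44/5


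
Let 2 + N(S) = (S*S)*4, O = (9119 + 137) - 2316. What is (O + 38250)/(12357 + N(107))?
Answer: 45190/58151 ≈ 0.77711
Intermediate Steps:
O = 6940 (O = 9256 - 2316 = 6940)
N(S) = -2 + 4*S² (N(S) = -2 + (S*S)*4 = -2 + S²*4 = -2 + 4*S²)
(O + 38250)/(12357 + N(107)) = (6940 + 38250)/(12357 + (-2 + 4*107²)) = 45190/(12357 + (-2 + 4*11449)) = 45190/(12357 + (-2 + 45796)) = 45190/(12357 + 45794) = 45190/58151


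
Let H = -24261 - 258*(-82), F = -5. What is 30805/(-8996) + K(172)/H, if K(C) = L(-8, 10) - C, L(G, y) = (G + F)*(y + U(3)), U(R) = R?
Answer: -92581889/27932580 ≈ -3.3145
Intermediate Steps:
H = -3105 (H = -24261 + 21156 = -3105)
L(G, y) = (-5 + G)*(3 + y) (L(G, y) = (G - 5)*(y + 3) = (-5 + G)*(3 + y))
K(C) = -169 - C (K(C) = (-15 - 5*10 + 3*(-8) - 8*10) - C = (-15 - 50 - 24 - 80) - C = -169 - C)
30805/(-8996) + K(172)/H = 30805/(-8996) + (-169 - 1*172)/(-3105) = 30805*(-1/8996) + (-169 - 172)*(-1/3105) = -30805/8996 - 341*(-1/3105) = -30805/8996 + 341/3105 = -92581889/27932580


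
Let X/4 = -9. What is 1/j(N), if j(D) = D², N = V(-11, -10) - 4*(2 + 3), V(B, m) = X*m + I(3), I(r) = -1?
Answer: 1/114921 ≈ 8.7016e-6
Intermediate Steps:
X = -36 (X = 4*(-9) = -36)
V(B, m) = -1 - 36*m (V(B, m) = -36*m - 1 = -1 - 36*m)
N = 339 (N = (-1 - 36*(-10)) - 4*(2 + 3) = (-1 + 360) - 4*5 = 359 - 1*20 = 359 - 20 = 339)
1/j(N) = 1/(339²) = 1/114921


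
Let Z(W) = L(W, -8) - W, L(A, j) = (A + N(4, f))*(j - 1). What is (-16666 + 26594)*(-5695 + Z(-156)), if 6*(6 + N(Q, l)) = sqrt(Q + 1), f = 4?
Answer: -40516168 - 14892*sqrt(5) ≈ -4.0549e+7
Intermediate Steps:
N(Q, l) = -6 + sqrt(1 + Q)/6 (N(Q, l) = -6 + sqrt(Q + 1)/6 = -6 + sqrt(1 + Q)/6)
L(A, j) = (-1 + j)*(-6 + A + sqrt(5)/6) (L(A, j) = (A + (-6 + sqrt(1 + 4)/6))*(j - 1) = (A + (-6 + sqrt(5)/6))*(-1 + j) = (-6 + A + sqrt(5)/6)*(-1 + j) = (-1 + j)*(-6 + A + sqrt(5)/6))
Z(W) = 54 - 10*W - 3*sqrt(5)/2 (Z(W) = (6 - W - sqrt(5)/6 + W*(-8) - 1/6*(-8)*(36 - sqrt(5))) - W = (6 - W - sqrt(5)/6 - 8*W + (48 - 4*sqrt(5)/3)) - W = (54 - 9*W - 3*sqrt(5)/2) - W = 54 - 10*W - 3*sqrt(5)/2)
(-16666 + 26594)*(-5695 + Z(-156)) = (-16666 + 26594)*(-5695 + (54 - 10*(-156) - 3*sqrt(5)/2)) = 9928*(-5695 + (54 + 1560 - 3*sqrt(5)/2)) = 9928*(-5695 + (1614 - 3*sqrt(5)/2)) = 9928*(-4081 - 3*sqrt(5)/2) = -40516168 - 14892*sqrt(5)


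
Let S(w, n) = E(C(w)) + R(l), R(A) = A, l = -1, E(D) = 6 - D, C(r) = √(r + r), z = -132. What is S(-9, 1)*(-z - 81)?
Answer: 255 - 153*I*√2 ≈ 255.0 - 216.37*I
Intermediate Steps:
C(r) = √2*√r (C(r) = √(2*r) = √2*√r)
S(w, n) = 5 - √2*√w (S(w, n) = (6 - √2*√w) - 1 = 5 - √2*√w)
S(-9, 1)*(-z - 81) = (5 - √2*√(-9))*(-1*(-132) - 81) = (5 - √2*3*I)*(132 - 81) = (5 - 3*I*√2)*51 = 255 - 153*I*√2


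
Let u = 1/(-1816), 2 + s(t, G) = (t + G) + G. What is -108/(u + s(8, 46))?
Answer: -196128/177967 ≈ -1.1020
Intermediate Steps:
s(t, G) = -2 + t + 2*G (s(t, G) = -2 + ((t + G) + G) = -2 + ((G + t) + G) = -2 + (t + 2*G) = -2 + t + 2*G)
u = -1/1816 ≈ -0.00055066
-108/(u + s(8, 46)) = -108/(-1/1816 + (-2 + 8 + 2*46)) = -108/(-1/1816 + (-2 + 8 + 92)) = -108/(-1/1816 + 98) = -108/(177967/1816) = (1816/177967)*(-108) = -196128/177967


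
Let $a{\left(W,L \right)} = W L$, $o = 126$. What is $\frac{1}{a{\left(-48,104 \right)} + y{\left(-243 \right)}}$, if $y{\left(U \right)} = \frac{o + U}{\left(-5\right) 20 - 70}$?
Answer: $- \frac{170}{848523} \approx -0.00020035$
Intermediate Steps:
$a{\left(W,L \right)} = L W$
$y{\left(U \right)} = - \frac{63}{85} - \frac{U}{170}$ ($y{\left(U \right)} = \frac{126 + U}{\left(-5\right) 20 - 70} = \frac{126 + U}{-100 - 70} = \frac{126 + U}{-170} = \left(126 + U\right) \left(- \frac{1}{170}\right) = - \frac{63}{85} - \frac{U}{170}$)
$\frac{1}{a{\left(-48,104 \right)} + y{\left(-243 \right)}} = \frac{1}{104 \left(-48\right) - - \frac{117}{170}} = \frac{1}{-4992 + \left(- \frac{63}{85} + \frac{243}{170}\right)} = \frac{1}{-4992 + \frac{117}{170}} = \frac{1}{- \frac{848523}{170}} = - \frac{170}{848523}$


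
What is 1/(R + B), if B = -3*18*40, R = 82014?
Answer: 1/79854 ≈ 1.2523e-5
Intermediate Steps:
B = -2160 (B = -54*40 = -2160)
1/(R + B) = 1/(82014 - 2160) = 1/79854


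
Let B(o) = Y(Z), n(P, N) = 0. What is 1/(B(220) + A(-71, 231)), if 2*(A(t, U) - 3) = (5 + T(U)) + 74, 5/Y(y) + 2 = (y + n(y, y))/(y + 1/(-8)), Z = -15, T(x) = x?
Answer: 122/18671 ≈ 0.0065342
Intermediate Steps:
Y(y) = 5/(-2 + y/(-1/8 + y)) (Y(y) = 5/(-2 + (y + 0)/(y + 1/(-8))) = 5/(-2 + y/(y - 1/8)) = 5/(-2 + y/(-1/8 + y)))
B(o) = -605/122 (B(o) = 5*(1 - 8*(-15))/(2*(-1 + 4*(-15))) = 5*(1 + 120)/(2*(-1 - 60)) = (5/2)*121/(-61) = (5/2)*(-1/61)*121 = -605/122)
A(t, U) = 85/2 + U/2 (A(t, U) = 3 + ((5 + U) + 74)/2 = 3 + (79 + U)/2 = 3 + (79/2 + U/2) = 85/2 + U/2)
1/(B(220) + A(-71, 231)) = 1/(-605/122 + (85/2 + (1/2)*231)) = 1/(-605/122 + (85/2 + 231/2)) = 1/(-605/122 + 158) = 1/(18671/122) = 122/18671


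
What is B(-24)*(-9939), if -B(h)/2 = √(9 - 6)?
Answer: 19878*√3 ≈ 34430.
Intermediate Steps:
B(h) = -2*√3 (B(h) = -2*√(9 - 6) = -2*√3)
B(-24)*(-9939) = -2*√3*(-9939) = 19878*√3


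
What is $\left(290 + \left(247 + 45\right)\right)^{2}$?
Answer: $338724$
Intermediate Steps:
$\left(290 + \left(247 + 45\right)\right)^{2} = \left(290 + 292\right)^{2} = 582^{2} = 338724$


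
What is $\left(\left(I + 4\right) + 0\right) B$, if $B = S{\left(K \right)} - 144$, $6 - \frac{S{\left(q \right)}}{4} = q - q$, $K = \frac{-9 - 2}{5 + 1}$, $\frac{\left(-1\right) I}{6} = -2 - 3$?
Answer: $-4080$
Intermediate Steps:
$I = 30$ ($I = - 6 \left(-2 - 3\right) = \left(-6\right) \left(-5\right) = 30$)
$K = - \frac{11}{6} \approx -1.8333$
$S{\left(q \right)} = 24$ ($S{\left(q \right)} = 24 - 4 \left(q - q\right) = 24 - 0 = 24 + 0 = 24$)
$B = -120$ ($B = 24 - 144 = -120$)
$\left(\left(I + 4\right) + 0\right) B = \left(\left(30 + 4\right) + 0\right) \left(-120\right) = \left(34 + 0\right) \left(-120\right) = 34 \left(-120\right) = -4080$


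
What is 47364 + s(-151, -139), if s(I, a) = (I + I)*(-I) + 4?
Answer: 1766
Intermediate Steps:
s(I, a) = 4 - 2*I² (s(I, a) = (2*I)*(-I) + 4 = -2*I² + 4 = 4 - 2*I²)
47364 + s(-151, -139) = 47364 + (4 - 2*(-151)²) = 47364 + (4 - 2*22801) = 47364 + (4 - 45602) = 47364 - 45598 = 1766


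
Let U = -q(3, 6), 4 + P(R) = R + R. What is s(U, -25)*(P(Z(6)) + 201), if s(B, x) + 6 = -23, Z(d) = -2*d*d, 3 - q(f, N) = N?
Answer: -1537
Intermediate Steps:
q(f, N) = 3 - N
Z(d) = -2*d**2
P(R) = -4 + 2*R (P(R) = -4 + (R + R) = -4 + 2*R)
U = 3 (U = -(3 - 1*6) = -(3 - 6) = -1*(-3) = 3)
s(B, x) = -29 (s(B, x) = -6 - 23 = -29)
s(U, -25)*(P(Z(6)) + 201) = -29*((-4 + 2*(-2*6**2)) + 201) = -29*((-4 + 2*(-2*36)) + 201) = -29*((-4 + 2*(-72)) + 201) = -29*((-4 - 144) + 201) = -29*(-148 + 201) = -29*53 = -1537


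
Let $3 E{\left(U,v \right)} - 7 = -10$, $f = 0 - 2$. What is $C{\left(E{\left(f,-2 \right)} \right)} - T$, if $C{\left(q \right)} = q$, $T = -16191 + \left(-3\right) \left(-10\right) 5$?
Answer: $16040$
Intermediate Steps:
$f = -2$ ($f = 0 - 2 = -2$)
$T = -16041$ ($T = -16191 + 30 \cdot 5 = -16191 + 150 = -16041$)
$E{\left(U,v \right)} = -1$ ($E{\left(U,v \right)} = \frac{7}{3} + \frac{1}{3} \left(-10\right) = \frac{7}{3} - \frac{10}{3} = -1$)
$C{\left(E{\left(f,-2 \right)} \right)} - T = -1 - -16041 = -1 + 16041 = 16040$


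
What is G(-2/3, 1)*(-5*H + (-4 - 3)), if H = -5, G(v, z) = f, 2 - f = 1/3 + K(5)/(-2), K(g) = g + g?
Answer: 120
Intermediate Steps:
K(g) = 2*g
f = 20/3 (f = 2 - (1/3 + (2*5)/(-2)) = 2 - (1*(⅓) + 10*(-½)) = 2 - (⅓ - 5) = 2 - 1*(-14/3) = 2 + 14/3 = 20/3 ≈ 6.6667)
G(v, z) = 20/3
G(-2/3, 1)*(-5*H + (-4 - 3)) = 20*(-5*(-5) + (-4 - 3))/3 = 20*(25 - 7)/3 = (20/3)*18 = 120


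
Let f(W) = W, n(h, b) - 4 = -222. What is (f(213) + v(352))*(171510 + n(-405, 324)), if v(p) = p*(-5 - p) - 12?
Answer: -21490808196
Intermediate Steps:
n(h, b) = -218 (n(h, b) = 4 - 222 = -218)
v(p) = -12 + p*(-5 - p)
(f(213) + v(352))*(171510 + n(-405, 324)) = (213 + (-12 - 1*352² - 5*352))*(171510 - 218) = (213 + (-12 - 1*123904 - 1760))*171292 = (213 + (-12 - 123904 - 1760))*171292 = (213 - 125676)*171292 = -125463*171292 = -21490808196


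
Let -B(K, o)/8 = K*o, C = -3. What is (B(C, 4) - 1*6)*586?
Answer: 52740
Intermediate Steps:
B(K, o) = -8*K*o
(B(C, 4) - 1*6)*586 = (-8*(-3)*4 - 1*6)*586 = (96 - 6)*586 = 90*586 = 52740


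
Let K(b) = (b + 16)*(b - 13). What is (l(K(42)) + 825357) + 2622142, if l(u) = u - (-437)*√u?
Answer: 3449181 + 12673*√2 ≈ 3.4671e+6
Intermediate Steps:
K(b) = (-13 + b)*(16 + b) (K(b) = (16 + b)*(-13 + b) = (-13 + b)*(16 + b))
l(u) = u + 437*√u
(l(K(42)) + 825357) + 2622142 = (((-208 + 42² + 3*42) + 437*√(-208 + 42² + 3*42)) + 825357) + 2622142 = (((-208 + 1764 + 126) + 437*√(-208 + 1764 + 126)) + 825357) + 2622142 = ((1682 + 437*√1682) + 825357) + 2622142 = ((1682 + 437*(29*√2)) + 825357) + 2622142 = ((1682 + 12673*√2) + 825357) + 2622142 = (827039 + 12673*√2) + 2622142 = 3449181 + 12673*√2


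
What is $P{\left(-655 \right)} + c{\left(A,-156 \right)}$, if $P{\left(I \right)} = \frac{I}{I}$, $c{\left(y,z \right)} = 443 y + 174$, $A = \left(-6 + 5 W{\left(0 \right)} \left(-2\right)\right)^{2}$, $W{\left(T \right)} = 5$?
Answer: $1389423$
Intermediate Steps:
$A = 3136$ ($A = \left(-6 + 5 \cdot 5 \left(-2\right)\right)^{2} = \left(-6 + 25 \left(-2\right)\right)^{2} = \left(-6 - 50\right)^{2} = \left(-56\right)^{2} = 3136$)
$c{\left(y,z \right)} = 174 + 443 y$
$P{\left(I \right)} = 1$
$P{\left(-655 \right)} + c{\left(A,-156 \right)} = 1 + \left(174 + 443 \cdot 3136\right) = 1 + \left(174 + 1389248\right) = 1 + 1389422 = 1389423$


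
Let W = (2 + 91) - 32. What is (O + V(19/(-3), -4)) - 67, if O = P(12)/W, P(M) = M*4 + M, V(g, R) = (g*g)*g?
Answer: -527128/1647 ≈ -320.05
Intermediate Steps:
W = 61 (W = 93 - 32 = 61)
V(g, R) = g**3 (V(g, R) = g**2*g = g**3)
P(M) = 5*M (P(M) = 4*M + M = 5*M)
O = 60/61 (O = (5*12)/61 = 60*(1/61) = 60/61 ≈ 0.98361)
(O + V(19/(-3), -4)) - 67 = (60/61 + (19/(-3))**3) - 67 = (60/61 + (19*(-1/3))**3) - 67 = (60/61 + (-19/3)**3) - 67 = (60/61 - 6859/27) - 67 = -416779/1647 - 67 = -527128/1647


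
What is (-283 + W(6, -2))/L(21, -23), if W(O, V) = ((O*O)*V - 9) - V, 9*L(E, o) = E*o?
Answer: 1086/161 ≈ 6.7453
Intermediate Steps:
L(E, o) = E*o/9 (L(E, o) = (E*o)/9 = E*o/9)
W(O, V) = -9 - V + V*O² (W(O, V) = (O²*V - 9) - V = (V*O² - 9) - V = (-9 + V*O²) - V = -9 - V + V*O²)
(-283 + W(6, -2))/L(21, -23) = (-283 + (-9 - 1*(-2) - 2*6²))/(((⅑)*21*(-23))) = (-283 + (-9 + 2 - 2*36))/(-161/3) = (-283 + (-9 + 2 - 72))*(-3/161) = (-283 - 79)*(-3/161) = -362*(-3/161) = 1086/161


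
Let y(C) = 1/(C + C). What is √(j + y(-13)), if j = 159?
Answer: √107458/26 ≈ 12.608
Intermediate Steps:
y(C) = 1/(2*C)
√(j + y(-13)) = √(159 + (½)/(-13)) = √(159 + (½)*(-1/13)) = √(159 - 1/26) = √(4133/26) = √107458/26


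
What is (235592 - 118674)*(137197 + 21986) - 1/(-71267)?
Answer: 1326375650158399/71267 ≈ 1.8611e+10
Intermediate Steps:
(235592 - 118674)*(137197 + 21986) - 1/(-71267) = 116918*159183 - 1*(-1/71267) = 18611357994 + 1/71267 = 1326375650158399/71267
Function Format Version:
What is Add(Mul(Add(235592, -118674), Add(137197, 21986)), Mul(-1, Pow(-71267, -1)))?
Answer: Rational(1326375650158399, 71267) ≈ 1.8611e+10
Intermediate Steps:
Add(Mul(Add(235592, -118674), Add(137197, 21986)), Mul(-1, Pow(-71267, -1))) = Add(Mul(116918, 159183), Mul(-1, Rational(-1, 71267))) = Add(18611357994, Rational(1, 71267)) = Rational(1326375650158399, 71267)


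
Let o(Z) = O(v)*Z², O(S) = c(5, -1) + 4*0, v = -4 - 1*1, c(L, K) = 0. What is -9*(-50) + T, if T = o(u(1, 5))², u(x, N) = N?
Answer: 450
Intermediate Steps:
v = -5 (v = -4 - 1 = -5)
O(S) = 0 (O(S) = 0 + 4*0 = 0 + 0 = 0)
o(Z) = 0 (o(Z) = 0*Z² = 0)
T = 0 (T = 0² = 0)
-9*(-50) + T = -9*(-50) + 0 = 450 + 0 = 450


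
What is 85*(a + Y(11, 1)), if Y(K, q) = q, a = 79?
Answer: 6800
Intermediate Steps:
85*(a + Y(11, 1)) = 85*(79 + 1) = 85*80 = 6800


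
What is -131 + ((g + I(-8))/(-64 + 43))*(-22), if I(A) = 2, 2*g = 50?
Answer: -719/7 ≈ -102.71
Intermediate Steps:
g = 25 (g = (½)*50 = 25)
-131 + ((g + I(-8))/(-64 + 43))*(-22) = -131 + ((25 + 2)/(-64 + 43))*(-22) = -131 + (27/(-21))*(-22) = -131 + (27*(-1/21))*(-22) = -131 - 9/7*(-22) = -131 + 198/7 = -719/7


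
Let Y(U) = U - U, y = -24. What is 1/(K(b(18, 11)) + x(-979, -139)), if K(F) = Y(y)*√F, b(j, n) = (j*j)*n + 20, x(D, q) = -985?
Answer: -1/985 ≈ -0.0010152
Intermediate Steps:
Y(U) = 0
b(j, n) = 20 + n*j² (b(j, n) = j²*n + 20 = n*j² + 20 = 20 + n*j²)
K(F) = 0 (K(F) = 0*√F = 0)
1/(K(b(18, 11)) + x(-979, -139)) = 1/(0 - 985) = 1/(-985) = -1/985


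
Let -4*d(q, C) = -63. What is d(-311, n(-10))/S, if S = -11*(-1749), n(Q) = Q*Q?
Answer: 21/25652 ≈ 0.00081865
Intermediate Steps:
n(Q) = Q²
d(q, C) = 63/4 (d(q, C) = -¼*(-63) = 63/4)
S = 19239
d(-311, n(-10))/S = (63/4)/19239 = (63/4)*(1/19239) = 21/25652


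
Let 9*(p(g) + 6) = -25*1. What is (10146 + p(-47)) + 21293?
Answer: 282872/9 ≈ 31430.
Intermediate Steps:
p(g) = -79/9 (p(g) = -6 + (-25*1)/9 = -6 + (⅑)*(-25) = -6 - 25/9 = -79/9)
(10146 + p(-47)) + 21293 = (10146 - 79/9) + 21293 = 91235/9 + 21293 = 282872/9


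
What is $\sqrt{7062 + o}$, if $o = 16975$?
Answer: $43 \sqrt{13} \approx 155.04$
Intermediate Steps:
$\sqrt{7062 + o} = \sqrt{7062 + 16975} = \sqrt{24037} = 43 \sqrt{13}$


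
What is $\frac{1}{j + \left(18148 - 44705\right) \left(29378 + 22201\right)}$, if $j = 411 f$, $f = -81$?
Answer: $- \frac{1}{1369816794} \approx -7.3002 \cdot 10^{-10}$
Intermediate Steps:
$j = -33291$ ($j = 411 \left(-81\right) = -33291$)
$\frac{1}{j + \left(18148 - 44705\right) \left(29378 + 22201\right)} = \frac{1}{-33291 + \left(18148 - 44705\right) \left(29378 + 22201\right)} = \frac{1}{-33291 - 1369783503} = \frac{1}{-1369816794} = - \frac{1}{1369816794}$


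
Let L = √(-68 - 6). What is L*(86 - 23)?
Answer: 63*I*√74 ≈ 541.95*I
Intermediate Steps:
L = I*√74 (L = √(-74) = I*√74 ≈ 8.6023*I)
L*(86 - 23) = (I*√74)*(86 - 23) = (I*√74)*63 = 63*I*√74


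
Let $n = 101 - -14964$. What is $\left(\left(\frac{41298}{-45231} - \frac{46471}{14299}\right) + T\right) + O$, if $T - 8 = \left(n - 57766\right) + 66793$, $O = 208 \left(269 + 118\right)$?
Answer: $\frac{22548538178407}{215586023} \approx 1.0459 \cdot 10^{5}$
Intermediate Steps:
$n = 15065$ ($n = 101 + 14964 = 15065$)
$O = 80496$ ($O = 208 \cdot 387 = 80496$)
$T = 24100$ ($T = 8 + \left(\left(15065 - 57766\right) + 66793\right) = 8 + \left(-42701 + 66793\right) = 8 + 24092 = 24100$)
$\left(\left(\frac{41298}{-45231} - \frac{46471}{14299}\right) + T\right) + O = \left(\left(\frac{41298}{-45231} - \frac{46471}{14299}\right) + 24100\right) + 80496 = \left(\left(41298 \left(- \frac{1}{45231}\right) - \frac{46471}{14299}\right) + 24100\right) + 80496 = \left(\left(- \frac{13766}{15077} - \frac{46471}{14299}\right) + 24100\right) + 80496 = \left(- \frac{897483301}{215586023} + 24100\right) + 80496 = \frac{5194725670999}{215586023} + 80496 = \frac{22548538178407}{215586023}$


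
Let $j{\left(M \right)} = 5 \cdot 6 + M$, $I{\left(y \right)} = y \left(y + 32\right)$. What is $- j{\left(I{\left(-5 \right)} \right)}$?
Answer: $105$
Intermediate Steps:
$I{\left(y \right)} = y \left(32 + y\right)$
$j{\left(M \right)} = 30 + M$
$- j{\left(I{\left(-5 \right)} \right)} = - (30 - 5 \left(32 - 5\right)) = - (30 - 135) = \left(-1\right) \left(-105\right) = 105$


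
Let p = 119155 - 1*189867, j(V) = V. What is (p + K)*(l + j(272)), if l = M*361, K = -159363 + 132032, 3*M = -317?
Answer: 3713247901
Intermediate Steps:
M = -317/3 (M = (⅓)*(-317) = -317/3 ≈ -105.67)
K = -27331
l = -114437/3 (l = -317/3*361 = -114437/3 ≈ -38146.)
p = -70712 (p = 119155 - 189867 = -70712)
(p + K)*(l + j(272)) = (-70712 - 27331)*(-114437/3 + 272) = -98043*(-113621/3) = 3713247901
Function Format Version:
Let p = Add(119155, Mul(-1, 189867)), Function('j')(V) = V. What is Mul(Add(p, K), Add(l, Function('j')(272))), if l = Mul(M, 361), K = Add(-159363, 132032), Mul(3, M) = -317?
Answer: 3713247901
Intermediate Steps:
M = Rational(-317, 3) (M = Mul(Rational(1, 3), -317) = Rational(-317, 3) ≈ -105.67)
K = -27331
l = Rational(-114437, 3) (l = Mul(Rational(-317, 3), 361) = Rational(-114437, 3) ≈ -38146.)
p = -70712 (p = Add(119155, -189867) = -70712)
Mul(Add(p, K), Add(l, Function('j')(272))) = Mul(Add(-70712, -27331), Add(Rational(-114437, 3), 272)) = Mul(-98043, Rational(-113621, 3)) = 3713247901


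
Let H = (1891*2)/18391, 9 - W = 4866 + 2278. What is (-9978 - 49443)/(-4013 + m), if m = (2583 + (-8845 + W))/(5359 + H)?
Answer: 201951798399/13647320110 ≈ 14.798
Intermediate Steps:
W = -7135 (W = 9 - (4866 + 2278) = 9 - 1*7144 = 9 - 7144 = -7135)
H = 3782/18391 (H = 3782*(1/18391) = 3782/18391 ≈ 0.20564)
m = -246384227/98561151 (m = (2583 + (-8845 - 7135))/(5359 + 3782/18391) = (2583 - 15980)/(98561151/18391) = -13397*18391/98561151 = -246384227/98561151 ≈ -2.4998)
(-9978 - 49443)/(-4013 + m) = (-9978 - 49443)/(-4013 - 246384227/98561151) = -59421/(-395772283190/98561151) = -59421*(-98561151/395772283190) = 201951798399/13647320110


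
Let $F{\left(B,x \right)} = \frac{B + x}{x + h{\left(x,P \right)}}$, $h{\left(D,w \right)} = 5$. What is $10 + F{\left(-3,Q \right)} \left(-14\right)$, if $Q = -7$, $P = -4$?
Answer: $-60$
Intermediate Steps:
$F{\left(B,x \right)} = \frac{B + x}{5 + x}$ ($F{\left(B,x \right)} = \frac{B + x}{x + 5} = \frac{B + x}{5 + x}$)
$10 + F{\left(-3,Q \right)} \left(-14\right) = 10 + \frac{-3 - 7}{5 - 7} \left(-14\right) = 10 + \frac{1}{-2} \left(-10\right) \left(-14\right) = 10 + \left(- \frac{1}{2}\right) \left(-10\right) \left(-14\right) = 10 + 5 \left(-14\right) = 10 - 70 = -60$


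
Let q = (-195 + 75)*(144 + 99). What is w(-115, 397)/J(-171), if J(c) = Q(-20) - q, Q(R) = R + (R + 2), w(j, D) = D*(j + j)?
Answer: -45655/14561 ≈ -3.1354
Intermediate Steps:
w(j, D) = 2*D*j (w(j, D) = D*(2*j) = 2*D*j)
Q(R) = 2 + 2*R (Q(R) = R + (2 + R) = 2 + 2*R)
q = -29160 (q = -120*243 = -29160)
J(c) = 29122 (J(c) = (2 + 2*(-20)) - 1*(-29160) = (2 - 40) + 29160 = -38 + 29160 = 29122)
w(-115, 397)/J(-171) = (2*397*(-115))/29122 = -91310*1/29122 = -45655/14561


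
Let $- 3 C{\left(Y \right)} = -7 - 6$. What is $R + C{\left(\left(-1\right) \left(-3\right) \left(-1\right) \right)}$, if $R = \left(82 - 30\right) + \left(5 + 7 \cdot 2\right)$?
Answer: $\frac{226}{3} \approx 75.333$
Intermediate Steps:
$C{\left(Y \right)} = \frac{13}{3}$ ($C{\left(Y \right)} = - \frac{-7 - 6}{3} = \left(- \frac{1}{3}\right) \left(-13\right) = \frac{13}{3}$)
$R = 71$ ($R = 52 + \left(5 + 14\right) = 52 + 19 = 71$)
$R + C{\left(\left(-1\right) \left(-3\right) \left(-1\right) \right)} = 71 + \frac{13}{3} = \frac{226}{3}$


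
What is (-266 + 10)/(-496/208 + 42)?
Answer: -3328/515 ≈ -6.4621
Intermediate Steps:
(-266 + 10)/(-496/208 + 42) = -256/(-496*1/208 + 42) = -256/(-31/13 + 42) = -256/515/13 = -256*13/515 = -3328/515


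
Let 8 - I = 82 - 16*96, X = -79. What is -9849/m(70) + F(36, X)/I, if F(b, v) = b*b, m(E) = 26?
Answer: -7182771/19006 ≈ -377.92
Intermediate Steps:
F(b, v) = b²
I = 1462 (I = 8 - (82 - 16*96) = 8 - (82 - 1536) = 8 - 1*(-1454) = 8 + 1454 = 1462)
-9849/m(70) + F(36, X)/I = -9849/26 + 36²/1462 = -9849*1/26 + 1296*(1/1462) = -9849/26 + 648/731 = -7182771/19006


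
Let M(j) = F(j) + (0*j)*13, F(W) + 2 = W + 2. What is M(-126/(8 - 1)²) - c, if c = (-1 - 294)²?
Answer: -609193/7 ≈ -87028.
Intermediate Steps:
F(W) = W (F(W) = -2 + (W + 2) = -2 + (2 + W) = W)
M(j) = j (M(j) = j + (0*j)*13 = j + 0*13 = j + 0 = j)
c = 87025 (c = (-295)² = 87025)
M(-126/(8 - 1)²) - c = -126/(8 - 1)² - 1*87025 = -126/(7²) - 87025 = -126/49 - 87025 = -126*1/49 - 87025 = -18/7 - 87025 = -609193/7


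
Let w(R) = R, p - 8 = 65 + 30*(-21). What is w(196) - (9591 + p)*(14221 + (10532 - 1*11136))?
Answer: -123015782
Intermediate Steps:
p = -557 (p = 8 + (65 + 30*(-21)) = 8 + (65 - 630) = 8 - 565 = -557)
w(196) - (9591 + p)*(14221 + (10532 - 1*11136)) = 196 - (9591 - 557)*(14221 + (10532 - 1*11136)) = 196 - 9034*(14221 + (10532 - 11136)) = 196 - 9034*(14221 - 604) = 196 - 9034*13617 = 196 - 1*123015978 = 196 - 123015978 = -123015782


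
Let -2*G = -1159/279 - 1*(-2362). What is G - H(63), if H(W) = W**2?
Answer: -2872541/558 ≈ -5147.9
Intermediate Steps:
G = -657839/558 (G = -(-1159/279 - 1*(-2362))/2 = -(-1159*1/279 + 2362)/2 = -(-1159/279 + 2362)/2 = -1/2*657839/279 = -657839/558 ≈ -1178.9)
G - H(63) = -657839/558 - 1*63**2 = -657839/558 - 1*3969 = -657839/558 - 3969 = -2872541/558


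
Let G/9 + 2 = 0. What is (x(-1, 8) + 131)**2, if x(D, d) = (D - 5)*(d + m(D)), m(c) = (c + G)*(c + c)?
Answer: 21025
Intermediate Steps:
G = -18 (G = -18 + 9*0 = -18 + 0 = -18)
m(c) = 2*c*(-18 + c) (m(c) = (c - 18)*(c + c) = (-18 + c)*(2*c) = 2*c*(-18 + c))
x(D, d) = (-5 + D)*(d + 2*D*(-18 + D)) (x(D, d) = (D - 5)*(d + 2*D*(-18 + D)) = (-5 + D)*(d + 2*D*(-18 + D)))
(x(-1, 8) + 131)**2 = ((-46*(-1)**2 - 5*8 + 2*(-1)**3 + 180*(-1) - 1*8) + 131)**2 = ((-46*1 - 40 + 2*(-1) - 180 - 8) + 131)**2 = ((-46 - 40 - 2 - 180 - 8) + 131)**2 = (-276 + 131)**2 = (-145)**2 = 21025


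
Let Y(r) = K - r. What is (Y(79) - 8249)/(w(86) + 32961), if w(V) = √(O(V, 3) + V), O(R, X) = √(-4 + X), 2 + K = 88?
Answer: -8242/(32961 + √(86 + I)) ≈ -0.24998 + 4.0879e-7*I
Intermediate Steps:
K = 86 (K = -2 + 88 = 86)
w(V) = √(I + V) (w(V) = √(√(-4 + 3) + V) = √(√(-1) + V) = √(I + V))
Y(r) = 86 - r
(Y(79) - 8249)/(w(86) + 32961) = ((86 - 1*79) - 8249)/(√(I + 86) + 32961) = ((86 - 79) - 8249)/(√(86 + I) + 32961) = (7 - 8249)/(32961 + √(86 + I)) = -8242/(32961 + √(86 + I))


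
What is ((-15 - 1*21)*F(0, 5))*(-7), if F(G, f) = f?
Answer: 1260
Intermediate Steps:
((-15 - 1*21)*F(0, 5))*(-7) = ((-15 - 1*21)*5)*(-7) = ((-15 - 21)*5)*(-7) = -36*5*(-7) = -180*(-7) = 1260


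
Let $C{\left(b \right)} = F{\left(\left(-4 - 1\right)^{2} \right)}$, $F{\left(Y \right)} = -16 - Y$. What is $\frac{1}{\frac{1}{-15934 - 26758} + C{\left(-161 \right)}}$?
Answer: $- \frac{42692}{1750373} \approx -0.02439$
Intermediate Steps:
$C{\left(b \right)} = -41$ ($C{\left(b \right)} = -16 - \left(-4 - 1\right)^{2} = -16 - \left(-5\right)^{2} = -16 - 25 = -41$)
$\frac{1}{\frac{1}{-15934 - 26758} + C{\left(-161 \right)}} = \frac{1}{\frac{1}{-15934 - 26758} - 41} = \frac{1}{\frac{1}{-42692} - 41} = \frac{1}{- \frac{1}{42692} - 41} = \frac{1}{- \frac{1750373}{42692}} = - \frac{42692}{1750373}$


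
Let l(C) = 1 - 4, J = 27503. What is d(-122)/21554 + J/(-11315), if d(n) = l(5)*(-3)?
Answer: -592697827/243883510 ≈ -2.4302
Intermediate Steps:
l(C) = -3
d(n) = 9 (d(n) = -3*(-3) = 9)
d(-122)/21554 + J/(-11315) = 9/21554 + 27503/(-11315) = 9*(1/21554) + 27503*(-1/11315) = 9/21554 - 27503/11315 = -592697827/243883510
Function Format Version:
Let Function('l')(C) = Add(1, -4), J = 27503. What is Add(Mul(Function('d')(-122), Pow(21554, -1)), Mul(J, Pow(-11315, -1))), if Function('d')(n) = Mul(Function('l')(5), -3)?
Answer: Rational(-592697827, 243883510) ≈ -2.4302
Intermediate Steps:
Function('l')(C) = -3
Function('d')(n) = 9 (Function('d')(n) = Mul(-3, -3) = 9)
Add(Mul(Function('d')(-122), Pow(21554, -1)), Mul(J, Pow(-11315, -1))) = Add(Mul(9, Pow(21554, -1)), Mul(27503, Pow(-11315, -1))) = Add(Mul(9, Rational(1, 21554)), Mul(27503, Rational(-1, 11315))) = Add(Rational(9, 21554), Rational(-27503, 11315)) = Rational(-592697827, 243883510)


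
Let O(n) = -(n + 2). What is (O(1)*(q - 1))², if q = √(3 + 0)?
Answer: 36 - 18*√3 ≈ 4.8231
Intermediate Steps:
O(n) = -2 - n (O(n) = -(2 + n) = -2 - n)
q = √3 ≈ 1.7320
(O(1)*(q - 1))² = ((-2 - 1*1)*(√3 - 1))² = ((-2 - 1)*(-1 + √3))² = (-3*(-1 + √3))² = (3 - 3*√3)²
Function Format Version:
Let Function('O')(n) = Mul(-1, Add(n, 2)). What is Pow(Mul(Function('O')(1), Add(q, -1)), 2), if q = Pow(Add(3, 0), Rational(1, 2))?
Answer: Add(36, Mul(-18, Pow(3, Rational(1, 2)))) ≈ 4.8231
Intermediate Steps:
Function('O')(n) = Add(-2, Mul(-1, n)) (Function('O')(n) = Mul(-1, Add(2, n)) = Add(-2, Mul(-1, n)))
q = Pow(3, Rational(1, 2)) ≈ 1.7320
Pow(Mul(Function('O')(1), Add(q, -1)), 2) = Pow(Mul(Add(-2, Mul(-1, 1)), Add(Pow(3, Rational(1, 2)), -1)), 2) = Pow(Mul(Add(-2, -1), Add(-1, Pow(3, Rational(1, 2)))), 2) = Pow(Mul(-3, Add(-1, Pow(3, Rational(1, 2)))), 2) = Pow(Add(3, Mul(-3, Pow(3, Rational(1, 2)))), 2)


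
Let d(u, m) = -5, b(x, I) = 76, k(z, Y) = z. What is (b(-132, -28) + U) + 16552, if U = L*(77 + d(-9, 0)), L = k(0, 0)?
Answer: 16628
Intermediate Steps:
L = 0
U = 0 (U = 0*(77 - 5) = 0*72 = 0)
(b(-132, -28) + U) + 16552 = (76 + 0) + 16552 = 76 + 16552 = 16628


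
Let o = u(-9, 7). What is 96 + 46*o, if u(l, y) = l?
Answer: -318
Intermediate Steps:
o = -9
96 + 46*o = 96 + 46*(-9) = 96 - 414 = -318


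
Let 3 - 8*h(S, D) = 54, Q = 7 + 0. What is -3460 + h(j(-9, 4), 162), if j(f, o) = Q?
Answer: -27731/8 ≈ -3466.4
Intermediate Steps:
Q = 7
j(f, o) = 7
h(S, D) = -51/8 (h(S, D) = 3/8 - ⅛*54 = 3/8 - 27/4 = -51/8)
-3460 + h(j(-9, 4), 162) = -3460 - 51/8 = -27731/8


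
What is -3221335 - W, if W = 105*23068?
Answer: -5643475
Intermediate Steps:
W = 2422140
-3221335 - W = -3221335 - 1*2422140 = -3221335 - 2422140 = -5643475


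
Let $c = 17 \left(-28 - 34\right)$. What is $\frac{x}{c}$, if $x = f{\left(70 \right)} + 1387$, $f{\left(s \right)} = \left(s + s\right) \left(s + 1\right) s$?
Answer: $- \frac{41011}{62} \approx -661.47$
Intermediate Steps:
$f{\left(s \right)} = 2 s^{2} \left(1 + s\right)$ ($f{\left(s \right)} = 2 s \left(1 + s\right) s = 2 s^{2} \left(1 + s\right)$)
$c = -1054$ ($c = 17 \left(-62\right) = -1054$)
$x = 697187$ ($x = 2 \cdot 70^{2} \left(1 + 70\right) + 1387 = 2 \cdot 4900 \cdot 71 + 1387 = 695800 + 1387 = 697187$)
$\frac{x}{c} = \frac{697187}{-1054} = 697187 \left(- \frac{1}{1054}\right) = - \frac{41011}{62}$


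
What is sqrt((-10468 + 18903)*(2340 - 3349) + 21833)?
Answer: I*sqrt(8489082) ≈ 2913.6*I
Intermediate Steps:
sqrt((-10468 + 18903)*(2340 - 3349) + 21833) = sqrt(8435*(-1009) + 21833) = sqrt(-8510915 + 21833) = sqrt(-8489082) = I*sqrt(8489082)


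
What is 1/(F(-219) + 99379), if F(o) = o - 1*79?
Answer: 1/99081 ≈ 1.0093e-5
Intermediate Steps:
F(o) = -79 + o (F(o) = o - 79 = -79 + o)
1/(F(-219) + 99379) = 1/((-79 - 219) + 99379) = 1/(-298 + 99379) = 1/99081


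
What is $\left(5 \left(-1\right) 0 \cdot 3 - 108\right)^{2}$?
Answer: $11664$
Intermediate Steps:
$\left(5 \left(-1\right) 0 \cdot 3 - 108\right)^{2} = \left(\left(-5\right) 0 - 108\right)^{2} = \left(0 - 108\right)^{2} = \left(-108\right)^{2} = 11664$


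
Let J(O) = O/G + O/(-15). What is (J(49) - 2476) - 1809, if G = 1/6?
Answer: -59914/15 ≈ -3994.3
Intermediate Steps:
G = 1/6 ≈ 0.16667
J(O) = 89*O/15 (J(O) = O/(1/6) + O/(-15) = O*6 + O*(-1/15) = 6*O - O/15 = 89*O/15)
(J(49) - 2476) - 1809 = ((89/15)*49 - 2476) - 1809 = (4361/15 - 2476) - 1809 = -32779/15 - 1809 = -59914/15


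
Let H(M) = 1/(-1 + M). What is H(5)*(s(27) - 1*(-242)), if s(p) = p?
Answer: 269/4 ≈ 67.250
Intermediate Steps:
H(M) = 1/(-1 + M)
H(5)*(s(27) - 1*(-242)) = (27 - 1*(-242))/(-1 + 5) = (27 + 242)/4 = (¼)*269 = 269/4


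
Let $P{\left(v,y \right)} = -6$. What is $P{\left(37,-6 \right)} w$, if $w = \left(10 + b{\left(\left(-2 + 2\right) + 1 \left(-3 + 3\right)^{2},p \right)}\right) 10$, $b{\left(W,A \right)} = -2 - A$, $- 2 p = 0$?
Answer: $-480$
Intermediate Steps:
$p = 0$ ($p = \left(- \frac{1}{2}\right) 0 = 0$)
$w = 80$ ($w = \left(10 - 2\right) 10 = 8 \cdot 10 = 80$)
$P{\left(37,-6 \right)} w = \left(-6\right) 80 = -480$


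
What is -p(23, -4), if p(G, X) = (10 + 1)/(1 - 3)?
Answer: 11/2 ≈ 5.5000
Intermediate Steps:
p(G, X) = -11/2 (p(G, X) = 11/(-2) = 11*(-1/2) = -11/2)
-p(23, -4) = -1*(-11/2) = 11/2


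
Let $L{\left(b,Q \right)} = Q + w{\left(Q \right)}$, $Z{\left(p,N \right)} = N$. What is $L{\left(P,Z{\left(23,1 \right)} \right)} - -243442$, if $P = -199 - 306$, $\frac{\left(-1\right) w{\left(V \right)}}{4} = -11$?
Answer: $243487$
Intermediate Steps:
$w{\left(V \right)} = 44$ ($w{\left(V \right)} = \left(-4\right) \left(-11\right) = 44$)
$P = -505$
$L{\left(b,Q \right)} = 44 + Q$ ($L{\left(b,Q \right)} = Q + 44 = 44 + Q$)
$L{\left(P,Z{\left(23,1 \right)} \right)} - -243442 = \left(44 + 1\right) - -243442 = 45 + 243442 = 243487$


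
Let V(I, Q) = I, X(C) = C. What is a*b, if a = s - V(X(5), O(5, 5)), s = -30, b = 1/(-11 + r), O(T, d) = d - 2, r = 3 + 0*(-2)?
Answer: 35/8 ≈ 4.3750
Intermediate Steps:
r = 3 (r = 3 + 0 = 3)
O(T, d) = -2 + d
b = -⅛ (b = 1/(-11 + 3) = 1/(-8) = -⅛ ≈ -0.12500)
a = -35 (a = -30 - 1*5 = -30 - 5 = -35)
a*b = -35*(-⅛) = 35/8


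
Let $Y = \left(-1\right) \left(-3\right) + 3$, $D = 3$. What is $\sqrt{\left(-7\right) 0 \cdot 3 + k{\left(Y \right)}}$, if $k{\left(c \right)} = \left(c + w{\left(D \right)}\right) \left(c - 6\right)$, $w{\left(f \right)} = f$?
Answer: $0$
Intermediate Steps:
$Y = 6$ ($Y = 3 + 3 = 6$)
$k{\left(c \right)} = \left(-6 + c\right) \left(3 + c\right)$ ($k{\left(c \right)} = \left(c + 3\right) \left(c - 6\right) = \left(3 + c\right) \left(-6 + c\right) = \left(-6 + c\right) \left(3 + c\right)$)
$\sqrt{\left(-7\right) 0 \cdot 3 + k{\left(Y \right)}} = \sqrt{\left(-7\right) 0 \cdot 3 - \left(36 - 36\right)} = \sqrt{0 \cdot 3 - 0} = \sqrt{0 + 0} = \sqrt{0} = 0$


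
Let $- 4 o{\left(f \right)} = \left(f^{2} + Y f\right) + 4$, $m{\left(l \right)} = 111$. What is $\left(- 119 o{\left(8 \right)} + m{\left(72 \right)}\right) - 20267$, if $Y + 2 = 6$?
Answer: $-17181$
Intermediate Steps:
$Y = 4$ ($Y = -2 + 6 = 4$)
$o{\left(f \right)} = -1 - f - \frac{f^{2}}{4}$ ($o{\left(f \right)} = - \frac{\left(f^{2} + 4 f\right) + 4}{4} = - \frac{4 + f^{2} + 4 f}{4} = -1 - f - \frac{f^{2}}{4}$)
$\left(- 119 o{\left(8 \right)} + m{\left(72 \right)}\right) - 20267 = \left(- 119 \left(-1 - 8 - \frac{8^{2}}{4}\right) + 111\right) - 20267 = \left(- 119 \left(-1 - 8 - 16\right) + 111\right) - 20267 = \left(\left(-119\right) \left(-25\right) + 111\right) - 20267 = \left(2975 + 111\right) - 20267 = 3086 - 20267 = -17181$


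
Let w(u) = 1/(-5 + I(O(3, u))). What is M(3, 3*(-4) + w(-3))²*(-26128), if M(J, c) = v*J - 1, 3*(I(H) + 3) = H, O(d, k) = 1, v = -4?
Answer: -4415632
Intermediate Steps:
I(H) = -3 + H/3
w(u) = -3/23 (w(u) = 1/(-5 + (-3 + (⅓)*1)) = 1/(-5 + (-3 + ⅓)) = 1/(-5 - 8/3) = 1/(-23/3) = -3/23)
M(J, c) = -1 - 4*J (M(J, c) = -4*J - 1 = -1 - 4*J)
M(3, 3*(-4) + w(-3))²*(-26128) = (-1 - 4*3)²*(-26128) = (-1 - 12)²*(-26128) = (-13)²*(-26128) = 169*(-26128) = -4415632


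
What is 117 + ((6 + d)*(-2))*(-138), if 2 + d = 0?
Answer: 1221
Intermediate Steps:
d = -2 (d = -2 + 0 = -2)
117 + ((6 + d)*(-2))*(-138) = 117 + ((6 - 2)*(-2))*(-138) = 117 + (4*(-2))*(-138) = 117 - 8*(-138) = 117 + 1104 = 1221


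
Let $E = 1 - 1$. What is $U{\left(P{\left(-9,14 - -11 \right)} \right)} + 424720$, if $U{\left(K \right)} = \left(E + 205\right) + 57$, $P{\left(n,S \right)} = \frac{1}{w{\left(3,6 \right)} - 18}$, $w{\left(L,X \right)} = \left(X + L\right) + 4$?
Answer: $424982$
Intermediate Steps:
$w{\left(L,X \right)} = 4 + L + X$ ($w{\left(L,X \right)} = \left(L + X\right) + 4 = 4 + L + X$)
$E = 0$ ($E = 1 - 1 = 0$)
$P{\left(n,S \right)} = - \frac{1}{5}$ ($P{\left(n,S \right)} = \frac{1}{\left(4 + 3 + 6\right) - 18} = \frac{1}{13 - 18} = \frac{1}{-5} = - \frac{1}{5}$)
$U{\left(K \right)} = 262$ ($U{\left(K \right)} = \left(0 + 205\right) + 57 = 205 + 57 = 262$)
$U{\left(P{\left(-9,14 - -11 \right)} \right)} + 424720 = 262 + 424720 = 424982$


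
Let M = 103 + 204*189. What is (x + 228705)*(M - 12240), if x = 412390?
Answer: 16937088805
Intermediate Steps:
M = 38659 (M = 103 + 38556 = 38659)
(x + 228705)*(M - 12240) = (412390 + 228705)*(38659 - 12240) = 641095*26419 = 16937088805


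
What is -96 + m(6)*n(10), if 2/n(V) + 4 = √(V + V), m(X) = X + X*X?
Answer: -12 + 42*√5 ≈ 81.915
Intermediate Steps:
m(X) = X + X²
n(V) = 2/(-4 + √2*√V) (n(V) = 2/(-4 + √(V + V)) = 2/(-4 + √(2*V)) = 2/(-4 + √2*√V))
-96 + m(6)*n(10) = -96 + (6*(1 + 6))*(2/(-4 + √2*√10)) = -96 + (6*7)*(2/(-4 + 2*√5)) = -96 + 42*(2/(-4 + 2*√5)) = -96 + 84/(-4 + 2*√5)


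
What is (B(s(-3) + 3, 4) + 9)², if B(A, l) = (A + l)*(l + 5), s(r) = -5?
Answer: 729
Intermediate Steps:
B(A, l) = (5 + l)*(A + l) (B(A, l) = (A + l)*(5 + l) = (5 + l)*(A + l))
(B(s(-3) + 3, 4) + 9)² = ((4² + 5*(-5 + 3) + 5*4 + (-5 + 3)*4) + 9)² = ((16 + 5*(-2) + 20 - 2*4) + 9)² = ((16 - 10 + 20 - 8) + 9)² = (18 + 9)² = 27² = 729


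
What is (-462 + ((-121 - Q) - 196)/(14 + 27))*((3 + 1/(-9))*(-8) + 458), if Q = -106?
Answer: -74964842/369 ≈ -2.0316e+5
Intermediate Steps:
(-462 + ((-121 - Q) - 196)/(14 + 27))*((3 + 1/(-9))*(-8) + 458) = (-462 + ((-121 - 1*(-106)) - 196)/(14 + 27))*((3 + 1/(-9))*(-8) + 458) = (-462 + ((-121 + 106) - 196)/41)*((3 - ⅑)*(-8) + 458) = (-462 + (-15 - 196)*(1/41))*((26/9)*(-8) + 458) = (-462 - 211*1/41)*(-208/9 + 458) = (-462 - 211/41)*(3914/9) = -19153/41*3914/9 = -74964842/369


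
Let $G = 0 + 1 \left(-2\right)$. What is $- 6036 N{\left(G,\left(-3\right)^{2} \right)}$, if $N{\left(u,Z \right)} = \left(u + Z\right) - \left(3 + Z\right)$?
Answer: $30180$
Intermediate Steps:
$G = -2$ ($G = 0 - 2 = -2$)
$N{\left(u,Z \right)} = -3 + u$ ($N{\left(u,Z \right)} = \left(Z + u\right) - \left(3 + Z\right) = -3 + u$)
$- 6036 N{\left(G,\left(-3\right)^{2} \right)} = - 6036 \left(-3 - 2\right) = \left(-6036\right) \left(-5\right) = 30180$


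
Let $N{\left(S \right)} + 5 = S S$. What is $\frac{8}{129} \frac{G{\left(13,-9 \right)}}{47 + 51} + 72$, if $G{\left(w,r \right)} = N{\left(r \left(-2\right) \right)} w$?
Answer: $\frac{471700}{6321} \approx 74.624$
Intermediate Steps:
$N{\left(S \right)} = -5 + S^{2}$ ($N{\left(S \right)} = -5 + S S = -5 + S^{2}$)
$G{\left(w,r \right)} = w \left(-5 + 4 r^{2}\right)$ ($G{\left(w,r \right)} = \left(-5 + \left(r \left(-2\right)\right)^{2}\right) w = \left(-5 + \left(- 2 r\right)^{2}\right) w = \left(-5 + 4 r^{2}\right) w = w \left(-5 + 4 r^{2}\right)$)
$\frac{8}{129} \frac{G{\left(13,-9 \right)}}{47 + 51} + 72 = \frac{8}{129} \frac{13 \left(-5 + 4 \left(-9\right)^{2}\right)}{47 + 51} + 72 = 8 \cdot \frac{1}{129} \frac{13 \left(-5 + 4 \cdot 81\right)}{98} + 72 = \frac{8 \cdot 13 \left(-5 + 324\right) \frac{1}{98}}{129} + 72 = \frac{8 \cdot 13 \cdot 319 \cdot \frac{1}{98}}{129} + 72 = \frac{8 \cdot 4147 \cdot \frac{1}{98}}{129} + 72 = \frac{8}{129} \cdot \frac{4147}{98} + 72 = \frac{16588}{6321} + 72 = \frac{471700}{6321}$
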